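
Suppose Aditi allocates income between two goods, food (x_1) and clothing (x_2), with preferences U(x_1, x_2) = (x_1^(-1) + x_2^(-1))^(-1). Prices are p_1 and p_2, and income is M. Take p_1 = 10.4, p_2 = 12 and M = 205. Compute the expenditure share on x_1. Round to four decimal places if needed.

MRS = MU_x_1/MU_x_2 = (x_2/x_1)^(2). Set equal to p_1/p_2.
Solve for the ratio: x_2/x_1 = [p_1/p_2]^(0.5).
With the ratio pinned down, the budget gives x_1* = M/(p_1 + p_2·(x_2/x_1)) and x_2* = (x_2/x_1)·x_1*.
Numerically x_2/x_1 = 0.930949, so x_1* = 205/(10.4 + 12·0.930949) = 9.5033 and x_2* = 0.930949·9.5033 = 8.8471.
Expenditure on x_1: 10.4·9.5033 = 98.8346; share = 0.4821.

share on x_1 = 0.4821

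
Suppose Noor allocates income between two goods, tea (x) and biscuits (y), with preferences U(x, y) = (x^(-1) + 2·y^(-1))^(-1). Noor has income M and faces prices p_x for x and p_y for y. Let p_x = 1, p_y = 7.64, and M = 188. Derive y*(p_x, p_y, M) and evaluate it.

y* = 19.5946

With the ratio pinned down, the budget gives x* = M/(p_x + p_y·(y/x)) and y* = (y/x)·x*.
Numerically y/x = 0.511645, so x* = 188/(1 + 7.64·0.511645) = 38.2973 and y* = 0.511645·38.2973 = 19.5946.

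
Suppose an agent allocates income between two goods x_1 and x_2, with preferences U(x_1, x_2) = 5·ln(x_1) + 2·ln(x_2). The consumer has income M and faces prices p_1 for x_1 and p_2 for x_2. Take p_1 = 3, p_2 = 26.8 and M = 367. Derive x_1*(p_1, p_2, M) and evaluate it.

The MRS is (5/2)·x_2/x_1. Set MRS = p_1/p_2.
Rearranging, p_2·x_2 = (2/5)·p_1·x_1. Substituting into the budget gives p_1·x_1·(1 + (2/5)) = M.
Demand: x_1*(p_1,p_2,M) = 5/7·M/p_1 and x_2* = 2/7·M/p_2.
At p_1=3, p_2=26.8, M=367: x_1* = 5/7·367/3 = 87.381.

x_1* = 87.381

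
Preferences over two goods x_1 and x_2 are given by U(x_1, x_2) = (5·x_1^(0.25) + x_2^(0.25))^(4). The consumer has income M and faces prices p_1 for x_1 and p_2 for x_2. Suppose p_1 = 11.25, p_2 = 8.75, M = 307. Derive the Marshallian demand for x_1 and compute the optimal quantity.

From the CES first-order condition, 5·(x_2/x_1)^(0.75) = p_1/p_2.
Hence x_2/x_1 = ((1/5)·p_1/p_2)^(1/(0.75)), i.e. raised to the 4/3 power.
With the ratio pinned down, the budget gives x_1* = M/(p_1 + p_2·(x_2/x_1)) and x_2* = (x_2/x_1)·x_1*.
Numerically x_2/x_1 = 0.163518, so x_1* = 307/(11.25 + 8.75·0.163518) = 24.2099.

x_1* = 24.2099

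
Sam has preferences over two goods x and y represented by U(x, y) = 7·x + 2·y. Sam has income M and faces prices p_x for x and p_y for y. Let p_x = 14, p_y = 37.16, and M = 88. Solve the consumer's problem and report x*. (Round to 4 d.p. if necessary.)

x* = 6.2857

Linear utility — the consumer picks whichever good has higher MU/price: 7/14 = 0.5 vs 2/37.16 = 0.0538.
x gives more utility per dollar, so spend all income on x: x* = M/p_x, y* = 0.
Numerically: x* = 6.2857, y* = 0.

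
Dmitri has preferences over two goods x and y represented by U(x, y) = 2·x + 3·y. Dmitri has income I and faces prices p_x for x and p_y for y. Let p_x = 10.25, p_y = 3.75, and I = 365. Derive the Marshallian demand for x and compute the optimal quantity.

x* = 0

Linear utility — the consumer picks whichever good has higher MU/price: 2/10.25 = 0.1951 vs 3/3.75 = 0.8.
y gives more utility per dollar, so spend all income on y: y* = I/p_y, x* = 0.
Numerically: x* = 0, y* = 97.3333.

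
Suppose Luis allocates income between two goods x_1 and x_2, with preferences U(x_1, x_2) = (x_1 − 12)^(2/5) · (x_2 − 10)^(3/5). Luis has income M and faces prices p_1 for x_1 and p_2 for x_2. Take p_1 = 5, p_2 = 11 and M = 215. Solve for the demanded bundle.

x_1* = 15.6, x_2* = 12.4545

After buying the subsistence bundle (12, 10), a share 0.4 of the remaining income goes to x_1: x_1* = 12 + 0.4·(M − 12p_1 − 10p_2)/p_1.
Discretionary income = 215 − 12·5 − 10·11 = 45; x_1* = 12 + 0.4·45/5 = 15.6; x_2* = 10 + 0.6·45/11 = 12.4545.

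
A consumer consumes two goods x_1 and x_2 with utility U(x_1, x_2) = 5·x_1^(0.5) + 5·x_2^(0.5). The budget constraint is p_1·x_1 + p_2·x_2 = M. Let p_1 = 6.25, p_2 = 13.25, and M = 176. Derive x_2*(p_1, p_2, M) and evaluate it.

MU_x_1 ∝ 5·x_1^(-0.5), MU_x_2 ∝ 5·x_2^(-0.5), so MRS = (x_2/x_1)^(0.5) = p_1/p_2.
Hence x_2/x_1 = (p_1/p_2)^(1/(0.5)), i.e. raised to the 2 power.
With the ratio pinned down, the budget gives x_1* = M/(p_1 + p_2·(x_2/x_1)) and x_2* = (x_2/x_1)·x_1*.
Numerically x_2/x_1 = 0.222499, so x_1* = 176/(6.25 + 13.25·0.222499) = 19.1344 and x_2* = 0.222499·19.1344 = 4.2574.

x_2* = 4.2574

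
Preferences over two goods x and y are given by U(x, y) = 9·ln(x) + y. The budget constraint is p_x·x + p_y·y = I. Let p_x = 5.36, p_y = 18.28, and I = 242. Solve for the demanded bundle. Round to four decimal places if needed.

x* = 30.694, y* = 4.2385

Set MRS = p_x/p_y: (9/x)/1 = p_x/p_y.
So x*(p_x,p_y) = 9·p_y/p_x, independent of income; and y* = (I − 9·p_y)/p_y.
At the given prices: x* = 9·18.28/5.36 = 30.694, and y* = 4.2385.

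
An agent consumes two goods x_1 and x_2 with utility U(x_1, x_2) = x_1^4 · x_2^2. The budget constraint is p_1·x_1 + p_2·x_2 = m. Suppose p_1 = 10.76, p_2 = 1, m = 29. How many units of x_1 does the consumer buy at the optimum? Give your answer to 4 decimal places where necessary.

x_1* = 1.7968

Demand: x_1*(p_1,p_2,m) = 2/3·m/p_1 and x_2* = 1/3·m/p_2.
At p_1=10.76, p_2=1, m=29: x_1* = 2/3·29/10.76 = 1.7968.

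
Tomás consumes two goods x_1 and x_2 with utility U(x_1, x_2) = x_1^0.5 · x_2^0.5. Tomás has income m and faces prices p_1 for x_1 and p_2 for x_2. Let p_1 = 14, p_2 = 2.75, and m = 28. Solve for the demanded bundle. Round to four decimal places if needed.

x_1* = 1, x_2* = 5.0909

Tangency: MRS = x_2/x_1 = p_1/p_2.
So 0.5·p_2·x_2 = 0.5·p_1·x_1; combined with the budget, a share 0.5 of income goes to x_1.
Demand: x_1*(p_1,p_2,m) = 0.5·m/p_1 and x_2* = 0.5·m/p_2.
At p_1=14, p_2=2.75, m=28: x_1* = 0.5·28/14 = 1, x_2* = 5.0909.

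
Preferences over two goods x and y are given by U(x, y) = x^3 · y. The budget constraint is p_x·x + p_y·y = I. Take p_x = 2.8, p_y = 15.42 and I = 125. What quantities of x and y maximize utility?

x* = 33.4821, y* = 2.0266

MU_x/MU_y = (3·y)/(x); tangency sets this equal to p_x/p_y.
Rearranging, p_y·y = (1/3)·p_x·x. Substituting into the budget gives p_x·x·(1 + (1/3)) = I.
Demand: x*(p_x,p_y,I) = 0.75·I/p_x and y* = 0.25·I/p_y.
At p_x=2.8, p_y=15.42, I=125: x* = 0.75·125/2.8 = 33.4821, y* = 2.0266.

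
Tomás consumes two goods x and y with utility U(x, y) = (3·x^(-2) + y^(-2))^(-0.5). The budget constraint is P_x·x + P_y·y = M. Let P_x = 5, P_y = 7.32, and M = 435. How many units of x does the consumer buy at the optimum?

MRS = MU_x/MU_y = 3·(y/x)^(3). Set equal to P_x/P_y.
Solve for the ratio: y/x = [(1/3)·P_x/P_y]^(1/3).
With the ratio pinned down, the budget gives x* = M/(P_x + P_y·(y/x)) and y* = (y/x)·x*.
Numerically y/x = 0.610632, so x* = 435/(5 + 7.32·0.610632) = 45.9354.

x* = 45.9354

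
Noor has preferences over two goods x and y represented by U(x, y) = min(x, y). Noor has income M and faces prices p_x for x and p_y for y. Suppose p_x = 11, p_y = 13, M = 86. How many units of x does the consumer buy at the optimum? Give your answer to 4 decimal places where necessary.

With perfect complements, no substitution: consume in ratio x:y = 1:1.
Budget: p_x·x + p_y·x = M, so (p_x + p_y)·x = M.
Demand: x*(p_x,p_y,M) = M/(p_x + p_y), y* = M/(p_x + p_y).
Here 11 + 13 = 24, giving x* = 3.5833.

x* = 3.5833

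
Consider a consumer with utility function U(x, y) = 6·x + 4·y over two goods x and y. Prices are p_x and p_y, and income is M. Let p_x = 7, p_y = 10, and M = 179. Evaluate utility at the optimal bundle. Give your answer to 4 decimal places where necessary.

Perfect substitutes: compare marginal utility per dollar. 6/p_x vs 4/p_y → 0.8571 vs 0.4.
x gives more utility per dollar, so spend all income on x: x* = M/p_x, y* = 0.
Numerically: x* = 25.5714, y* = 0.
Utility at the optimum: U(25.5714, 0) = 153.4286.

V = 153.4286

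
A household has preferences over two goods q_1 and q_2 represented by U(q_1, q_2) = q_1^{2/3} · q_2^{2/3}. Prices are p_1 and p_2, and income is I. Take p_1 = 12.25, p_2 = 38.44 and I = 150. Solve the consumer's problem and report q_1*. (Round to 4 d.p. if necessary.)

q_1* = 6.1224

MU_q_1/MU_q_2 = (2/3·q_2)/(2/3·q_1); tangency sets this equal to p_1/p_2.
So 2/3·p_2·q_2 = 2/3·p_1·q_1; combined with the budget, a share 0.5 of income goes to q_1.
Demand: q_1*(p_1,p_2,I) = 0.5·I/p_1 and q_2* = 0.5·I/p_2.
At p_1=12.25, p_2=38.44, I=150: q_1* = 0.5·150/12.25 = 6.1224.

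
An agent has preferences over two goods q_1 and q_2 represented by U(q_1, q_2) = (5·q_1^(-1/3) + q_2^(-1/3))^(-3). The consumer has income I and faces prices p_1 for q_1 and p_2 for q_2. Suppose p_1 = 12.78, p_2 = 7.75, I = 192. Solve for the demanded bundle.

MU_q_1 ∝ 5·q_1^(-4/3), MU_q_2 ∝ q_2^(-4/3), so MRS = 5·(q_2/q_1)^(4/3) = p_1/p_2.
Solve for the ratio: q_2/q_1 = [(1/5)·p_1/p_2]^(0.75).
With the ratio pinned down, the budget gives q_1* = I/(p_1 + p_2·(q_2/q_1)) and q_2* = (q_2/q_1)·q_1*.
Numerically q_2/q_1 = 0.435205, so q_1* = 192/(12.78 + 7.75·0.435205) = 11.8865 and q_2* = 0.435205·11.8865 = 5.173.

q_1* = 11.8865, q_2* = 5.173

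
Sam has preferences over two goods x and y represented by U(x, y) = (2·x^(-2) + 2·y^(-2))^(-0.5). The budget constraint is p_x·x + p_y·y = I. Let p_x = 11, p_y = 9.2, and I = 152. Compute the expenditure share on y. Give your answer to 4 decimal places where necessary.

MU_x ∝ 2·x^(-3), MU_y ∝ 2·y^(-3), so MRS = (y/x)^(3) = p_x/p_y.
Solve for the ratio: y/x = [p_x/p_y]^(1/3).
Substitute y = (y/x)·x into the budget: x* = I/(p_x + p_y·(y/x)).
Numerically y/x = 1.061374, so x* = 152/(11 + 9.2·1.061374) = 7.3201 and y* = 1.061374·7.3201 = 7.7694.
Expenditure on y: 9.2·7.7694 = 71.4785; share = 0.4703.

share on y = 0.4703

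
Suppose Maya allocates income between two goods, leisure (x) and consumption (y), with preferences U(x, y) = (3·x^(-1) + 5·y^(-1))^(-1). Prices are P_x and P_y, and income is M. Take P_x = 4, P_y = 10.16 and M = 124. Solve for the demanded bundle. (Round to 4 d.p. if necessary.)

MU_x ∝ 3·x^(-2), MU_y ∝ 5·y^(-2), so MRS = (3/5)·(y/x)^(2) = P_x/P_y.
Solve for the ratio: y/x = [(5/3)·P_x/P_y]^(0.5).
With the ratio pinned down, the budget gives x* = M/(P_x + P_y·(y/x)) and y* = (y/x)·x*.
Numerically y/x = 0.810042, so x* = 124/(4 + 10.16·0.810042) = 10.139 and y* = 0.810042·10.139 = 8.213.

x* = 10.139, y* = 8.213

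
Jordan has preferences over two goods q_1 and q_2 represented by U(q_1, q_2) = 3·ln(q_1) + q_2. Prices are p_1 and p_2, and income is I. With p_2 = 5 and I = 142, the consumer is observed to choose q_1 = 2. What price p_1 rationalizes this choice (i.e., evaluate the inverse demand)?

Set MRS = p_1/p_2: (3/q_1)/1 = p_1/p_2.
So q_1*(p_1,p_2) = 3·p_2/p_1, independent of income; and q_2* = (I − 3·p_2)/p_2.
Set q_1* = 2 in the demand function and solve for p_1: p_1 = 7.5.

p_1 = 7.5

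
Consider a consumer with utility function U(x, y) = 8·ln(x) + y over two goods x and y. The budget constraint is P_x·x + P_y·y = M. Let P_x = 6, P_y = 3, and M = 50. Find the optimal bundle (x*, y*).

MU_x = 8/x, MU_y = 1. Tangency: 8/x = P_x/P_y.
So x*(P_x,P_y) = 8·P_y/P_x, independent of income; and y* = (M − 8·P_y)/P_y.
At the given prices: x* = 8·3/6 = 4, and y* = 8.6667.

x* = 4, y* = 8.6667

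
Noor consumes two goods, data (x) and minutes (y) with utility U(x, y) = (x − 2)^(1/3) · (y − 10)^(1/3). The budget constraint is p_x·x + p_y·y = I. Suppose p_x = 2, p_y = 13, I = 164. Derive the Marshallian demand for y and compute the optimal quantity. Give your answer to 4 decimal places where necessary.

This is Cobb-Douglas in (x−2, y−10): tangency gives 1/3·p_y·(y−10) = 1/3·p_x·(x−2).
After buying the subsistence bundle (2, 10), a share 0.5 of the remaining income goes to x: x* = 2 + 0.5·(I − 2p_x − 10p_y)/p_x.
Discretionary income = 164 − 2·2 − 10·13 = 30; y* = 10 + 0.5·30/13 = 11.1538.

y* = 11.1538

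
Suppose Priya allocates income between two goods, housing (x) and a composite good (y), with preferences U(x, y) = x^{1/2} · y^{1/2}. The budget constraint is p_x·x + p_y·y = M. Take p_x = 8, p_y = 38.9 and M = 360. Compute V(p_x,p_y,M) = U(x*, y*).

The MRS is y/x. Set MRS = p_x/p_y.
Rearranging, p_y·y = p_x·x. Substituting into the budget gives p_x·x·(1 + 1) = M.
Demand: x*(p_x,p_y,M) = 0.5·M/p_x and y* = 0.5·M/p_y.
At p_x=8, p_y=38.9, M=360: x* = 0.5·360/8 = 22.5, y* = 4.6272.
Utility at the optimum: U(22.5, 4.6272) = 10.2036.

V = 10.2036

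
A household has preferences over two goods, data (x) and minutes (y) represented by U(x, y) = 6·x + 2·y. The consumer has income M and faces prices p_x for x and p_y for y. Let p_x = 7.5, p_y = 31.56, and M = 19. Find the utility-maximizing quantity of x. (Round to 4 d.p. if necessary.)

x* = 2.5333

Numerically: x* = 2.5333, y* = 0.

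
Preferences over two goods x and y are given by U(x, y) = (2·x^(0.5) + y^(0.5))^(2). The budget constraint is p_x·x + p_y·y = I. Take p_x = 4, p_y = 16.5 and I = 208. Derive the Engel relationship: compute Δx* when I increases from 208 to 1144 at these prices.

MU_x ∝ 2·x^(-0.5), MU_y ∝ y^(-0.5), so MRS = 2·(y/x)^(0.5) = p_x/p_y.
Solve for the ratio: y/x = [(1/2)·p_x/p_y]^(2).
Substitute y = (y/x)·x into the budget: x* = I/(p_x + p_y·(y/x)).
Numerically y/x = 0.014692, so x* = 208/(4 + 16.5·0.014692) = 49.0286.
At I' = 1144: x* = 269.6571. Change: 269.6571 − 49.0286 = 220.6286.

Δx* = 220.6286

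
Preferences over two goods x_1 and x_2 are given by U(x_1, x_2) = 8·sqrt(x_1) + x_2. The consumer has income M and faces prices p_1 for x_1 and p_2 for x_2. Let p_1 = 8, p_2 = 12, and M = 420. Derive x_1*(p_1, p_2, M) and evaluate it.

x_1* = 36

Set MRS = p_1/p_2: 4·x_1^(−1/2) = p_1/p_2.
Thus x_1* = (4·p_2/p_1)² — independent of M — with the rest of income spent on x_2.
Plugging in: x_1* = (4·12/8)² = 36.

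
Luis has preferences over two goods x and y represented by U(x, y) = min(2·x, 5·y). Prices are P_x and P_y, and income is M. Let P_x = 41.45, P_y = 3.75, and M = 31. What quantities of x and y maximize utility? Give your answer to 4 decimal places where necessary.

x* = 0.7218, y* = 0.2887

Leontief preferences: the optimum is at the kink where x/5 = y/2, i.e. y = (2/5)·x.
Budget: P_x·x + P_y·(2/5)·x = M, so (5·P_x + 2·P_y)·x = 5·M.
Demand: x*(P_x,P_y,M) = 5·M/(5·P_x + 2·P_y), y* = 2·M/(5·P_x + 2·P_y).
Here 5·41.45 + 2·3.75 = 214.75, giving x* = 0.7218 and y* = 0.2887.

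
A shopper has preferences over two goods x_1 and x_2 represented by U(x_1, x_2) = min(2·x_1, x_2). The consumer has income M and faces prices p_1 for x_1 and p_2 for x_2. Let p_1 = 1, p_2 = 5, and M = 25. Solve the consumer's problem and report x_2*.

x_2* = 4.5455

Here 1 + 2·5 = 11, giving x_2* = 4.5455.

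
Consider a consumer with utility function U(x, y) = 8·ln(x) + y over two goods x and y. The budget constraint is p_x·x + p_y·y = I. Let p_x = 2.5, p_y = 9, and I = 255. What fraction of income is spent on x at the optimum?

MU_x = 8/x, MU_y = 1. Tangency: 8/x = p_x/p_y.
So x*(p_x,p_y) = 8·p_y/p_x, independent of income; and y* = (I − 8·p_y)/p_y.
At the given prices: x* = 8·9/2.5 = 28.8, and y* = 20.3333.
Expenditure on x: 2.5·28.8 = 72; share = 0.2824.

share on x = 0.2824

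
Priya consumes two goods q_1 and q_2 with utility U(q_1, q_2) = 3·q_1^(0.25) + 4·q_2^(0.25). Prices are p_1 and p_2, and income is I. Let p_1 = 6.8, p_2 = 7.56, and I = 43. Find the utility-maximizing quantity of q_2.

q_2* = 3.3342

From the CES first-order condition, (3/4)·(q_2/q_1)^(0.75) = p_1/p_2.
Solve for the ratio: q_2/q_1 = [(4/3)·p_1/p_2]^(4/3).
With the ratio pinned down, the budget gives q_1* = I/(p_1 + p_2·(q_2/q_1)) and q_2* = (q_2/q_1)·q_1*.
Numerically q_2/q_1 = 1.274191, so q_1* = 43/(6.8 + 7.56·1.274191) = 2.6167 and q_2* = 1.274191·2.6167 = 3.3342.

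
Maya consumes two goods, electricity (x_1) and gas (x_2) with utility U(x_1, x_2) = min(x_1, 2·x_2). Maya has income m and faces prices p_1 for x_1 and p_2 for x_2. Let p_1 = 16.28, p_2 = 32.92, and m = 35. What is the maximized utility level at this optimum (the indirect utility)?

V = 1.069

Leontief preferences: the optimum is at the kink where x_1/2 = x_2/1, i.e. x_2 = (1/2)·x_1.
Budget: p_1·x_1 + p_2·(1/2)·x_1 = m, so (2·p_1 + p_2)·x_1 = 2·m.
Demand: x_1*(p_1,p_2,m) = 2·m/(2·p_1 + p_2), x_2* = m/(2·p_1 + p_2).
Here 2·16.28 + 32.92 = 65.48, giving x_1* = 1.069 and x_2* = 0.5345.
Utility at the optimum: U(1.069, 0.5345) = 1.069.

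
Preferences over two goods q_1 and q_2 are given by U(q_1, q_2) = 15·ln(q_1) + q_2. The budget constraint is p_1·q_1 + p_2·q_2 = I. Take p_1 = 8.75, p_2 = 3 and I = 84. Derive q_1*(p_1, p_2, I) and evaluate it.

q_1* = 5.1429

MU_q_1 = 15/q_1, MU_q_2 = 1. Tangency: 15/q_1 = p_1/p_2.
So q_1*(p_1,p_2) = 15·p_2/p_1, independent of income; and q_2* = (I − 15·p_2)/p_2.
At the given prices: q_1* = 15·3/8.75 = 5.1429.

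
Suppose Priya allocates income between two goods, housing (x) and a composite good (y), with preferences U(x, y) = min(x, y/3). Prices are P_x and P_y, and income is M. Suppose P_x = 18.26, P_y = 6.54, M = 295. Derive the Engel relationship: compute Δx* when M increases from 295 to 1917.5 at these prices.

Leontief preferences: the optimum is at the kink where x/1 = y/3, i.e. y = 3·x.
Budget: P_x·x + P_y·3·x = M, so (P_x + 3·P_y)·x = M.
Demand: x*(P_x,P_y,M) = M/(P_x + 3·P_y), y* = 3·M/(P_x + 3·P_y).
Here 18.26 + 3·6.54 = 37.88, giving x* = 7.7878.
At M' = 1917.5: x* = 50.6204. Change: 50.6204 − 7.7878 = 42.8326.

Δx* = 42.8326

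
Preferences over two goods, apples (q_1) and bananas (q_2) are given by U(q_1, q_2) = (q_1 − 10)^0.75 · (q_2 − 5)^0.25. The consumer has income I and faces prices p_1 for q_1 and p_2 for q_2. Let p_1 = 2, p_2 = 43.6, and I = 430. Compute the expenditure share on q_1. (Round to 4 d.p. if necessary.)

Let q_1' = q_1−10, q_2' = q_2−5. MRS = 3·q_2'/q_1' = p_1/p_2.
Substituting into the budget: q_1* = 10 + 0.75·(I − 10·p_1 − 5·p_2)/p_1, and q_2* = 5 + 0.25·(…)/p_2.
Discretionary income = 430 − 10·2 − 5·43.6 = 192; q_1* = 10 + 0.75·192/2 = 82; q_2* = 5 + 0.25·192/43.6 = 6.1009.
Expenditure on q_1: 2·82 = 164; share = 0.3814.

share on q_1 = 0.3814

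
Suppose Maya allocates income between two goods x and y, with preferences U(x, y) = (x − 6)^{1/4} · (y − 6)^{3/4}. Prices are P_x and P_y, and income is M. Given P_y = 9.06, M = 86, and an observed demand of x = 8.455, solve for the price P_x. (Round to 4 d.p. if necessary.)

MRS = (1/3)·(y−6)/(x−6). Tangency with P_x/P_y gives y−6 = 3·(P_x/P_y)·(x−6).
Substituting into the budget: x* = 6 + 0.25·(M − 6·P_x − 6·P_y)/P_x, and y* = 6 + 0.75·(…)/P_y.
Set x* = 8.455 in the demand function and solve for P_x: P_x = 2.

P_x = 2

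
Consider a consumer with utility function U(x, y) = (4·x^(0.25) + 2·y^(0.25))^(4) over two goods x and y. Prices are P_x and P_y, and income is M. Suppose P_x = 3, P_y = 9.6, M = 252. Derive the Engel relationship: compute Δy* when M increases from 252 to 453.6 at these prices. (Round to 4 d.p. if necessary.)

Δy* = 4.4555

MRS = MU_x/MU_y = 2·(y/x)^(0.75). Set equal to P_x/P_y.
Hence y/x = ((1/2)·P_x/P_y)^(1/(0.75)), i.e. raised to the 4/3 power.
With the ratio pinned down, the budget gives x* = M/(P_x + P_y·(y/x)) and y* = (y/x)·x*.
Numerically y/x = 0.084158, so x* = 252/(3 + 9.6·0.084158) = 66.178 and y* = 0.084158·66.178 = 5.5694.
At M' = 453.6: y* = 10.0249. Change: 10.0249 − 5.5694 = 4.4555.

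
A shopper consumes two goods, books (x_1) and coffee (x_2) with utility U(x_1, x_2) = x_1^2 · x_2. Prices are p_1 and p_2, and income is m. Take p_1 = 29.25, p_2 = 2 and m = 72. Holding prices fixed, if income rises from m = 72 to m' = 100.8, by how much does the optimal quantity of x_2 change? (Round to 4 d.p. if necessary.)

Δx_2* = 4.8

The MRS is 2·x_2/x_1. Set MRS = p_1/p_2.
So 2·p_2·x_2 = p_1·x_1; combined with the budget, a share 2/3 of income goes to x_1.
Demand: x_1*(p_1,p_2,m) = 2/3·m/p_1 and x_2* = 1/3·m/p_2.
At p_1=29.25, p_2=2, m=72: x_2* = 1/3·72/2 = 12.
At m' = 100.8: x_2* = 16.8. Change: 16.8 − 12 = 4.8.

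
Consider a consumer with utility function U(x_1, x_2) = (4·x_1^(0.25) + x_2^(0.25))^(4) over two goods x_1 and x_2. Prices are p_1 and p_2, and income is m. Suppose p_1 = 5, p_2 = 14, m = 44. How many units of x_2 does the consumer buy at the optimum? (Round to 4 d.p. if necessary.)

MRS = MU_x_1/MU_x_2 = 4·(x_2/x_1)^(0.75). Set equal to p_1/p_2.
Hence x_2/x_1 = ((1/4)·p_1/p_2)^(1/(0.75)), i.e. raised to the 4/3 power.
Substitute x_2 = (x_2/x_1)·x_1 into the budget: x_1* = m/(p_1 + p_2·(x_2/x_1)).
Numerically x_2/x_1 = 0.039906, so x_1* = 44/(5 + 14·0.039906) = 7.9155 and x_2* = 0.039906·7.9155 = 0.3159.

x_2* = 0.3159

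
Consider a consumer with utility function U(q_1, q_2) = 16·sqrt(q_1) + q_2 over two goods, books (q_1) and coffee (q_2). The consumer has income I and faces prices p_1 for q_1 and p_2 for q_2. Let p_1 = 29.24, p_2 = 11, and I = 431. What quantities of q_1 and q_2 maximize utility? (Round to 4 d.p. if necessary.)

Utility is quasi-linear in q_2; the FOC for q_1 is 8/√q_1 = p_1/p_2.
Solve: √q_1 = 8·p_2/p_1, so q_1*(p_1,p_2) = (8·p_2/p_1)², and q_2* = (I − p_1·q_1*)/p_2.
Plugging in: q_1* = (8·11/29.24)² = 9.0575, q_2* = 15.1052.

q_1* = 9.0575, q_2* = 15.1052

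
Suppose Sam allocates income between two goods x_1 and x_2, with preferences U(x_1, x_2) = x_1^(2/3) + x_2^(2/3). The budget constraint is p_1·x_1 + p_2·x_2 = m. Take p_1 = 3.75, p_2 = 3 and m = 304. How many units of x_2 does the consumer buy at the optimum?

x_2* = 61.7886

MRS = MU_x_1/MU_x_2 = (x_2/x_1)^(1/3). Set equal to p_1/p_2.
Solve for the ratio: x_2/x_1 = [p_1/p_2]^(3).
Substitute x_2 = (x_2/x_1)·x_1 into the budget: x_1* = m/(p_1 + p_2·(x_2/x_1)).
Numerically x_2/x_1 = 1.953125, so x_1* = 304/(3.75 + 3·1.953125) = 31.6358 and x_2* = 1.953125·31.6358 = 61.7886.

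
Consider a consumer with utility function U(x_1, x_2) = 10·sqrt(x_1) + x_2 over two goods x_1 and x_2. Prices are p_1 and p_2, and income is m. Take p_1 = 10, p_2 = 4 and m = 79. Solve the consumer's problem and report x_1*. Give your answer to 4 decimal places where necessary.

Solve: √x_1 = 5·p_2/p_1, so x_1*(p_1,p_2) = (5·p_2/p_1)², and x_2* = (m − p_1·x_1*)/p_2.
Plugging in: x_1* = (5·4/10)² = 4.

x_1* = 4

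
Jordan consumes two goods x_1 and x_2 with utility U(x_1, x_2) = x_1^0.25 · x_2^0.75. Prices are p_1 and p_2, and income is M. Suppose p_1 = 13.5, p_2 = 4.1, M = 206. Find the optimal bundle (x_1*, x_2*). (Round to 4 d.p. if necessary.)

x_1* = 3.8148, x_2* = 37.6829

MU_x_1/MU_x_2 = (0.25·x_2)/(0.75·x_1); tangency sets this equal to p_1/p_2.
Rearranging, p_2·x_2 = 3·p_1·x_1. Substituting into the budget gives p_1·x_1·(1 + 3) = M.
Demand: x_1*(p_1,p_2,M) = 0.25·M/p_1 and x_2* = 0.75·M/p_2.
At p_1=13.5, p_2=4.1, M=206: x_1* = 0.25·206/13.5 = 3.8148, x_2* = 37.6829.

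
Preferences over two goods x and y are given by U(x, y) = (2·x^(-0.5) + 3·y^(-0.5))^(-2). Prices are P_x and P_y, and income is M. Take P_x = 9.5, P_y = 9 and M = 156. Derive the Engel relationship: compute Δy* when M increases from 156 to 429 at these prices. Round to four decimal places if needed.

MRS = MU_x/MU_y = (2/3)·(y/x)^(1.5). Set equal to P_x/P_y.
Hence y/x = ((3/2)·P_x/P_y)^(1/(1.5)), i.e. raised to the 2/3 power.
With the ratio pinned down, the budget gives x* = M/(P_x + P_y·(y/x)) and y* = (y/x)·x*.
Numerically y/x = 1.358464, so x* = 156/(9.5 + 9·1.358464) = 7.1803 and y* = 1.358464·7.1803 = 9.7542.
At M' = 429: y* = 26.8239. Change: 26.8239 − 9.7542 = 17.0698.

Δy* = 17.0698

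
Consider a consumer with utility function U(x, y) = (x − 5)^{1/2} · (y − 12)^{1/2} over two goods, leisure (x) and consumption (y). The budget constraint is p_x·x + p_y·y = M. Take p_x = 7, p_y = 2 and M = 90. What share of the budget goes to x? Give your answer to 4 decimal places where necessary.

Let x' = x−5, y' = y−12. MRS = y'/x' = p_x/p_y.
After buying the subsistence bundle (5, 12), a share 0.5 of the remaining income goes to x: x* = 5 + 0.5·(M − 5p_x − 12p_y)/p_x.
Discretionary income = 90 − 5·7 − 12·2 = 31; x* = 5 + 0.5·31/7 = 7.2143; y* = 12 + 0.5·31/2 = 19.75.
Expenditure on x: 7·7.2143 = 50.5; share = 0.5611.

share on x = 0.5611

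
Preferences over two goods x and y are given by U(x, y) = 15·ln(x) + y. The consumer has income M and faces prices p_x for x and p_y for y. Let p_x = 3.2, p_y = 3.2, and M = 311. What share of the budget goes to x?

At the given prices: x* = 15·3.2/3.2 = 15, and y* = 82.1875.
Expenditure on x: 3.2·15 = 48; share = 0.1543.

share on x = 0.1543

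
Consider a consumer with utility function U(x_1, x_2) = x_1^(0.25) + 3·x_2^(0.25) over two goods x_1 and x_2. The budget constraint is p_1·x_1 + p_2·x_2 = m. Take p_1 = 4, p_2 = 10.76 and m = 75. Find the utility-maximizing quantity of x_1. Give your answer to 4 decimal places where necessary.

x_1* = 4.5608

Substitute x_2 = (x_2/x_1)·x_1 into the budget: x_1* = m/(p_1 + p_2·(x_2/x_1)).
Numerically x_2/x_1 = 1.156535, so x_1* = 75/(4 + 10.76·1.156535) = 4.5608.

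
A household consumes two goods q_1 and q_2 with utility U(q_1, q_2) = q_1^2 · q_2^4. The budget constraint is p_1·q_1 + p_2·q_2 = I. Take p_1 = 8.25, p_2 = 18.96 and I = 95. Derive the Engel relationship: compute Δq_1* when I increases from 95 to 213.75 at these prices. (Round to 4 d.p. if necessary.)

The MRS is (1/2)·q_2/q_1. Set MRS = p_1/p_2.
Rearranging, p_2·q_2 = 2·p_1·q_1. Substituting into the budget gives p_1·q_1·(1 + 2) = I.
Demand: q_1*(p_1,p_2,I) = 1/3·I/p_1 and q_2* = 2/3·I/p_2.
At p_1=8.25, p_2=18.96, I=95: q_1* = 1/3·95/8.25 = 3.8384.
At I' = 213.75: q_1* = 8.6364. Change: 8.6364 − 3.8384 = 4.798.

Δq_1* = 4.798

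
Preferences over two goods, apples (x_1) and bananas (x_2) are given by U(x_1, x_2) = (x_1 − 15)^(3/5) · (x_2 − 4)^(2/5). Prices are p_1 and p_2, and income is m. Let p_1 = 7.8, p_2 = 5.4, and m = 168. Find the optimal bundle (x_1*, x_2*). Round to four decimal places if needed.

x_1* = 17.2615, x_2* = 6.1778

Let x_1' = x_1−15, x_2' = x_2−4. MRS = (3/2)·x_2'/x_1' = p_1/p_2.
Substituting into the budget: x_1* = 15 + 0.6·(m − 15·p_1 − 4·p_2)/p_1, and x_2* = 4 + 0.4·(…)/p_2.
Discretionary income = 168 − 15·7.8 − 4·5.4 = 29.4; x_1* = 15 + 0.6·29.4/7.8 = 17.2615; x_2* = 4 + 0.4·29.4/5.4 = 6.1778.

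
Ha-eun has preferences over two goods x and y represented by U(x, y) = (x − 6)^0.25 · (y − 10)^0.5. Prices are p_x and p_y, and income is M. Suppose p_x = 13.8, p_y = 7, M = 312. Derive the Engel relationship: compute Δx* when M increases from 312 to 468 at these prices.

After buying the subsistence bundle (6, 10), a share 1/3 of the remaining income goes to x: x* = 6 + 1/3·(M − 6p_x − 10p_y)/p_x.
Discretionary income = 312 − 6·13.8 − 10·7 = 159.2; x* = 6 + 1/3·159.2/13.8 = 9.8454.
At M' = 468: x* = 13.6135. Change: 13.6135 − 9.8454 = 3.7681.

Δx* = 3.7681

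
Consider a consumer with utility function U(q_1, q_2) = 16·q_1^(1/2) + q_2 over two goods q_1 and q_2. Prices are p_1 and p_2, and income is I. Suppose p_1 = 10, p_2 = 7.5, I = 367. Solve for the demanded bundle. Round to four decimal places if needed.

Plugging in: q_1* = (8·7.5/10)² = 36, q_2* = 0.9333.

q_1* = 36, q_2* = 0.9333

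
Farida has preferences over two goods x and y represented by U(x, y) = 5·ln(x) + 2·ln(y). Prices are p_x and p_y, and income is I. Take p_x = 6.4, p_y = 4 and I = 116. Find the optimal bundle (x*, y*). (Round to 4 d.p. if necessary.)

MU_x/MU_y = (5·y)/(2·x); tangency sets this equal to p_x/p_y.
Rearranging, p_y·y = (2/5)·p_x·x. Substituting into the budget gives p_x·x·(1 + (2/5)) = I.
Demand: x*(p_x,p_y,I) = 5/7·I/p_x and y* = 2/7·I/p_y.
At p_x=6.4, p_y=4, I=116: x* = 5/7·116/6.4 = 12.9464, y* = 8.2857.

x* = 12.9464, y* = 8.2857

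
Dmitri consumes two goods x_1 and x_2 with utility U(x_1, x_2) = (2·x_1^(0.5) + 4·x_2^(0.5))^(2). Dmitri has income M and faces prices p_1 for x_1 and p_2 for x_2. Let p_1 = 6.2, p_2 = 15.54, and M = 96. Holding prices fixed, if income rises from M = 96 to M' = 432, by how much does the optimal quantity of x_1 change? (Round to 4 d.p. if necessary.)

MRS = MU_x_1/MU_x_2 = (1/2)·(x_2/x_1)^(0.5). Set equal to p_1/p_2.
Hence x_2/x_1 = (2·p_1/p_2)^(1/(0.5)), i.e. raised to the 2 power.
Substitute x_2 = (x_2/x_1)·x_1 into the budget: x_1* = M/(p_1 + p_2·(x_2/x_1)).
Numerically x_2/x_1 = 0.63671, so x_1* = 96/(6.2 + 15.54·0.63671) = 5.9648.
At M' = 432: x_1* = 26.8415. Change: 26.8415 − 5.9648 = 20.8767.

Δx_1* = 20.8767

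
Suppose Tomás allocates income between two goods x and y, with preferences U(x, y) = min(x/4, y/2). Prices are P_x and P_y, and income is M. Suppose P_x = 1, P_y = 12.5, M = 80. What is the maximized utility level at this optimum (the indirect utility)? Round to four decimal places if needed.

Leontief preferences: the optimum is at the kink where x/4 = y/2, i.e. y = (1/2)·x.
Budget: P_x·x + P_y·(1/2)·x = M, so (4·P_x + 2·P_y)·x = 4·M.
Demand: x*(P_x,P_y,M) = 4·M/(4·P_x + 2·P_y), y* = 2·M/(4·P_x + 2·P_y).
Here 4·1 + 2·12.5 = 29, giving x* = 11.0345 and y* = 5.5172.
Utility at the optimum: U(11.0345, 5.5172) = 2.7586.

V = 2.7586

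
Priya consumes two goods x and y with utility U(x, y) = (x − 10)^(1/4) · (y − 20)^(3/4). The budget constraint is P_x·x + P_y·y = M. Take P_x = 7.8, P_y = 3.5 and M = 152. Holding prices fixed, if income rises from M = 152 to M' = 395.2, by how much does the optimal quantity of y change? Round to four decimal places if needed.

Δy* = 52.1143

MRS = (1/3)·(y−20)/(x−10). Tangency with P_x/P_y gives y−20 = 3·(P_x/P_y)·(x−10).
After buying the subsistence bundle (10, 20), a share 0.25 of the remaining income goes to x: x* = 10 + 0.25·(M − 10P_x − 20P_y)/P_x.
Discretionary income = 152 − 10·7.8 − 20·3.5 = 4; y* = 20 + 0.75·4/3.5 = 20.8571.
At M' = 395.2: y* = 72.9714. Change: 72.9714 − 20.8571 = 52.1143.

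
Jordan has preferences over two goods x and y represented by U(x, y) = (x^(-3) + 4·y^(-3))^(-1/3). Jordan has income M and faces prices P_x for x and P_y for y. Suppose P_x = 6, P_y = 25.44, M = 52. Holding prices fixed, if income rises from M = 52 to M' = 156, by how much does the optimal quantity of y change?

Substitute y = (y/x)·x into the budget: x* = M/(P_x + P_y·(y/x)).
Numerically y/x = 0.985538, so x* = 52/(6 + 25.44·0.985538) = 1.6735 and y* = 0.985538·1.6735 = 1.6493.
At M' = 156: y* = 4.948. Change: 4.948 − 1.6493 = 3.2987.

Δy* = 3.2987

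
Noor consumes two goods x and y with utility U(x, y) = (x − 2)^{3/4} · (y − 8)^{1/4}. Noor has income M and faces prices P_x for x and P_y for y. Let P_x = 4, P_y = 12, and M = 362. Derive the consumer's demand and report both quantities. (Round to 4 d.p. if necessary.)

x* = 50.375, y* = 13.375

Substituting into the budget: x* = 2 + 0.75·(M − 2·P_x − 8·P_y)/P_x, and y* = 8 + 0.25·(…)/P_y.
Discretionary income = 362 − 2·4 − 8·12 = 258; x* = 2 + 0.75·258/4 = 50.375; y* = 8 + 0.25·258/12 = 13.375.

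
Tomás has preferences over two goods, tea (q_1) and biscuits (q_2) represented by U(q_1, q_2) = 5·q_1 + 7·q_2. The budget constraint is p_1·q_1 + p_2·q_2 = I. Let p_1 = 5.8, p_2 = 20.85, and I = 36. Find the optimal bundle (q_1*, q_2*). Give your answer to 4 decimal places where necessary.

Perfect substitutes: compare marginal utility per dollar. 5/p_1 vs 7/p_2 → 0.8621 vs 0.3357.
q_1 gives more utility per dollar, so spend all income on q_1: q_1* = I/p_1, q_2* = 0.
Numerically: q_1* = 6.2069, q_2* = 0.

q_1* = 6.2069, q_2* = 0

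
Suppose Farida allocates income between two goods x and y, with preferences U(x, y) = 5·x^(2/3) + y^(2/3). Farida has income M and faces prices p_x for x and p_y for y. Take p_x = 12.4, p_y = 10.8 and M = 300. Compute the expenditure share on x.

share on x = 0.9896

MU_x ∝ 5·x^(-1/3), MU_y ∝ y^(-1/3), so MRS = 5·(y/x)^(1/3) = p_x/p_y.
Hence y/x = ((1/5)·p_x/p_y)^(1/(1/3)), i.e. raised to the 3 power.
Substitute y = (y/x)·x into the budget: x* = M/(p_x + p_y·(y/x)).
Numerically y/x = 0.012108, so x* = 300/(12.4 + 10.8·0.012108) = 23.9411 and y* = 0.012108·23.9411 = 0.2899.
Expenditure on x: 12.4·23.9411 = 296.8692; share = 0.9896.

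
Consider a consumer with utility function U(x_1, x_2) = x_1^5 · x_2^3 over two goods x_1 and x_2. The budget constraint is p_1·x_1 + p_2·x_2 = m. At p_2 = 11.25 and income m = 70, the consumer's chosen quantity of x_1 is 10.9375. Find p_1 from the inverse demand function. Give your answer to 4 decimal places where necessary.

The MRS is (5/3)·x_2/x_1. Set MRS = p_1/p_2.
Rearranging, p_2·x_2 = (3/5)·p_1·x_1. Substituting into the budget gives p_1·x_1·(1 + (3/5)) = m.
Demand: x_1*(p_1,p_2,m) = 0.625·m/p_1 and x_2* = 0.375·m/p_2.
Set x_1* = 10.9375 in the demand function and solve for p_1: p_1 = 4.

p_1 = 4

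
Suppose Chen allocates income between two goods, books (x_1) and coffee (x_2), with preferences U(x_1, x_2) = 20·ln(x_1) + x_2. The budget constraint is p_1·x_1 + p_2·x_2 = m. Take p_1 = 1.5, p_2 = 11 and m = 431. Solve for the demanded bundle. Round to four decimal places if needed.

Set MRS = p_1/p_2: (20/x_1)/1 = p_1/p_2.
So x_1*(p_1,p_2) = 20·p_2/p_1, independent of income; and x_2* = (m − 20·p_2)/p_2.
At the given prices: x_1* = 20·11/1.5 = 146.6667, and x_2* = 19.1818.

x_1* = 146.6667, x_2* = 19.1818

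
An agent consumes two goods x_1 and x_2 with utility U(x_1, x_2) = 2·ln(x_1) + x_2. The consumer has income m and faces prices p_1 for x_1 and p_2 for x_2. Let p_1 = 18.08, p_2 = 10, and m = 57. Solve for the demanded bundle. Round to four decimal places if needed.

x_1* = 1.1062, x_2* = 3.7

Set MRS = p_1/p_2: (2/x_1)/1 = p_1/p_2.
So x_1*(p_1,p_2) = 2·p_2/p_1, independent of income; and x_2* = (m − 2·p_2)/p_2.
At the given prices: x_1* = 2·10/18.08 = 1.1062, and x_2* = 3.7.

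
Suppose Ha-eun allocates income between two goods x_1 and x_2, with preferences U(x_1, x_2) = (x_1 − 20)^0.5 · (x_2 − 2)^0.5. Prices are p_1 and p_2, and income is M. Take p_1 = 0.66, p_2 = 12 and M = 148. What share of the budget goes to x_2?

MRS = (x_2−2)/(x_1−20). Tangency with p_1/p_2 gives x_2−2 = (p_1/p_2)·(x_1−20).
Substituting into the budget: x_1* = 20 + 0.5·(M − 20·p_1 − 2·p_2)/p_1, and x_2* = 2 + 0.5·(…)/p_2.
Discretionary income = 148 − 20·0.66 − 2·12 = 110.8; x_1* = 20 + 0.5·110.8/0.66 = 103.9394; x_2* = 2 + 0.5·110.8/12 = 6.6167.
Expenditure on x_2: 12·6.6167 = 79.4; share = 0.5365.

share on x_2 = 0.5365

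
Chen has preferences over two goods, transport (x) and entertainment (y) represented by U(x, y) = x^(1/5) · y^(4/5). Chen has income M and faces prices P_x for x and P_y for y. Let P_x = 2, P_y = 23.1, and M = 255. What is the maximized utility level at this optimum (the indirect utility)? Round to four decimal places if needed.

V = 10.9175

Tangency: MRS = (1/4)·y/x = P_x/P_y.
So 0.2·P_y·y = 0.8·P_x·x; combined with the budget, a share 0.2 of income goes to x.
Demand: x*(P_x,P_y,M) = 0.2·M/P_x and y* = 0.8·M/P_y.
At P_x=2, P_y=23.1, M=255: x* = 0.2·255/2 = 25.5, y* = 8.8312.
Utility at the optimum: U(25.5, 8.8312) = 10.9175.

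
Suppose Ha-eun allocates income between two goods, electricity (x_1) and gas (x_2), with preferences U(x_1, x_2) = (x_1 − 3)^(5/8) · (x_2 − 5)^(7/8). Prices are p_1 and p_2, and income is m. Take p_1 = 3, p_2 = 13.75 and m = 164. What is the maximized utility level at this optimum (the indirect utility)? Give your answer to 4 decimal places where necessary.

Substituting into the budget: x_1* = 3 + 5/12·(m − 3·p_1 − 5·p_2)/p_1, and x_2* = 5 + 7/12·(…)/p_2.
Discretionary income = 164 − 3·3 − 5·13.75 = 86.25; x_1* = 3 + 5/12·86.25/3 = 14.9792; x_2* = 5 + 7/12·86.25/13.75 = 8.6591.
Utility at the optimum: U(14.9792, 8.6591) = 14.6882.

V = 14.6882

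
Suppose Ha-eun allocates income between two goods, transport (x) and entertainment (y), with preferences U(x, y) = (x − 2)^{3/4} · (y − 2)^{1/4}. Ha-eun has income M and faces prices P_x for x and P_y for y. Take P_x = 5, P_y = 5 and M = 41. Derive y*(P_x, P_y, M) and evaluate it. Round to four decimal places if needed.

This is Cobb-Douglas in (x−2, y−2): tangency gives 0.75·P_y·(y−2) = 0.25·P_x·(x−2).
Substituting into the budget: x* = 2 + 0.75·(M − 2·P_x − 2·P_y)/P_x, and y* = 2 + 0.25·(…)/P_y.
Discretionary income = 41 − 2·5 − 2·5 = 21; y* = 2 + 0.25·21/5 = 3.05.

y* = 3.05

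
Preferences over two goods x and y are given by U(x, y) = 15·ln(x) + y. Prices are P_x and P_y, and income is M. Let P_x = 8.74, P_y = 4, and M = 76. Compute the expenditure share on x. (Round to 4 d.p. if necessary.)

share on x = 0.7895

MU_x = 15/x, MU_y = 1. Tangency: 15/x = P_x/P_y.
So x*(P_x,P_y) = 15·P_y/P_x, independent of income; and y* = (M − 15·P_y)/P_y.
At the given prices: x* = 15·4/8.74 = 6.865, and y* = 4.
Expenditure on x: 8.74·6.865 = 60; share = 0.7895.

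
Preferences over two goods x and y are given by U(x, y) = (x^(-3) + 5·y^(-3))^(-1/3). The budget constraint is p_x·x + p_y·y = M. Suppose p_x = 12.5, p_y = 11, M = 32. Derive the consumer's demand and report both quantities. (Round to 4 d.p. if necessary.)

From the CES first-order condition, (1/5)·(y/x)^(4) = p_x/p_y.
Hence y/x = (5·p_x/p_y)^(1/(4)), i.e. raised to the 0.25 power.
With the ratio pinned down, the budget gives x* = M/(p_x + p_y·(y/x)) and y* = (y/x)·x*.
Numerically y/x = 1.543909, so x* = 32/(12.5 + 11·1.543909) = 1.0854 and y* = 1.543909·1.0854 = 1.6757.

x* = 1.0854, y* = 1.6757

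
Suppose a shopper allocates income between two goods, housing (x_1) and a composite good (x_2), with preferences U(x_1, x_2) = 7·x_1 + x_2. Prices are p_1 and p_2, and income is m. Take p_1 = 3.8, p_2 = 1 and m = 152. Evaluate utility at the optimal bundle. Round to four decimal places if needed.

V = 280

Linear utility — the consumer picks whichever good has higher MU/price: 7/3.8 = 1.8421 vs 1/1 = 1.
x_1 gives more utility per dollar, so spend all income on x_1: x_1* = m/p_1, x_2* = 0.
Numerically: x_1* = 40, x_2* = 0.
Utility at the optimum: U(40, 0) = 280.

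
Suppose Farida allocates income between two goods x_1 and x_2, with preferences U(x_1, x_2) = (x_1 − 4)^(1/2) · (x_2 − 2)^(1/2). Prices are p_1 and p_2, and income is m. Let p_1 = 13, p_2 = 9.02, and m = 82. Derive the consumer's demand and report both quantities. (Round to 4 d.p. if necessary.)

x_1* = 4.46, x_2* = 2.663

Let x_1' = x_1−4, x_2' = x_2−2. MRS = x_2'/x_1' = p_1/p_2.
After buying the subsistence bundle (4, 2), a share 0.5 of the remaining income goes to x_1: x_1* = 4 + 0.5·(m − 4p_1 − 2p_2)/p_1.
Discretionary income = 82 − 4·13 − 2·9.02 = 11.96; x_1* = 4 + 0.5·11.96/13 = 4.46; x_2* = 2 + 0.5·11.96/9.02 = 2.663.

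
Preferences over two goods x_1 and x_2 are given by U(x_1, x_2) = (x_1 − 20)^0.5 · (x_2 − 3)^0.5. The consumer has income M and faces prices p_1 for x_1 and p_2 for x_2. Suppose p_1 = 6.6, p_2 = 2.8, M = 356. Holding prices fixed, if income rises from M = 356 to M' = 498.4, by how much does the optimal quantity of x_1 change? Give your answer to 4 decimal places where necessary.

This is Cobb-Douglas in (x_1−20, x_2−3): tangency gives 0.5·p_2·(x_2−3) = 0.5·p_1·(x_1−20).
Substituting into the budget: x_1* = 20 + 0.5·(M − 20·p_1 − 3·p_2)/p_1, and x_2* = 3 + 0.5·(…)/p_2.
Discretionary income = 356 − 20·6.6 − 3·2.8 = 215.6; x_1* = 20 + 0.5·215.6/6.6 = 36.3333.
At M' = 498.4: x_1* = 47.1212. Change: 47.1212 − 36.3333 = 10.7879.

Δx_1* = 10.7879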